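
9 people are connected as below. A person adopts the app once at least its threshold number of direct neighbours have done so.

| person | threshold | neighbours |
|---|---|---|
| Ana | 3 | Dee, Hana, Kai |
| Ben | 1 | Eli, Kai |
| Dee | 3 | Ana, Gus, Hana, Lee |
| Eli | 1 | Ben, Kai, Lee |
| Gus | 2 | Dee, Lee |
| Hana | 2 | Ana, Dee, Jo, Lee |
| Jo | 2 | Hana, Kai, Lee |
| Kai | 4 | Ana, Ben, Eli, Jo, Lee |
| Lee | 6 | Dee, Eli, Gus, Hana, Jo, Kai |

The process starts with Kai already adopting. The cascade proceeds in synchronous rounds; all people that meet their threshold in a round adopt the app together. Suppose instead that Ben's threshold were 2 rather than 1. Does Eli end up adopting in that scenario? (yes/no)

yes

With Ben's threshold at 2:
Round 1 — Kai adopts the app (initial).
Round 2 — checking thresholds:
  Ana: 1 of 3 neighbours < 3, not yet.
  Ben: 1 of 2 neighbours < 2, not yet.
  Eli: 1 of 3 neighbours ≥ 1, adopts the app.
  Jo: 1 of 3 neighbours < 2, not yet.
  Lee: 1 of 6 neighbours < 6, not yet.
Round 3 — checking thresholds:
  Ana: 1 of 3 neighbours < 3, not yet.
  Ben: 2 of 2 neighbours ≥ 2, adopts the app.
  Jo: 1 of 3 neighbours < 2, not yet.
  Lee: 2 of 6 neighbours < 6, not yet.
Round 4 — no new adoptions; cascade stops.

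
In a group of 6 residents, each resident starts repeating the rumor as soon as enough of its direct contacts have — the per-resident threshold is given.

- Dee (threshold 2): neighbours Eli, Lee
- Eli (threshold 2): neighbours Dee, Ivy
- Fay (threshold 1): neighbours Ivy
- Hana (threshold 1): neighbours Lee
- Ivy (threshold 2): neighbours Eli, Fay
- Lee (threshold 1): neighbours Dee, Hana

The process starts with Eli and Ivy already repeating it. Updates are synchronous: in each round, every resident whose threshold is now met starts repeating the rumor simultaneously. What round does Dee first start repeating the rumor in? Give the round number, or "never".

never

Round 1 — Eli, Ivy start repeating the rumor (initial).
Round 2 — checking thresholds:
  Dee: 1 of 2 neighbours < 2, holds.
  Fay: 1 of 1 neighbours ≥ 1, starts repeating the rumor.
Round 3 — no new spreads; cascade stops.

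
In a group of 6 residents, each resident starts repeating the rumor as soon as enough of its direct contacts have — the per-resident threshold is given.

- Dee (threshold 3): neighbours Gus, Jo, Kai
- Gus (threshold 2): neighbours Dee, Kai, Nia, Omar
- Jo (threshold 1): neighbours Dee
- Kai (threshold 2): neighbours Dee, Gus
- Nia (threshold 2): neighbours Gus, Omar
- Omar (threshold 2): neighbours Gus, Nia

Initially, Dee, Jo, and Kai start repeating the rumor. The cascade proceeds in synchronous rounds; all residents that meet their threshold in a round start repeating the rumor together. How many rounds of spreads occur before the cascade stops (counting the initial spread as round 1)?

2

Round 1 — Dee, Jo, Kai start repeating the rumor (initial).
Round 2 — checking thresholds:
  Gus: 2 of 4 neighbours ≥ 2, starts repeating the rumor.
Round 3 — no new spreads; cascade stops.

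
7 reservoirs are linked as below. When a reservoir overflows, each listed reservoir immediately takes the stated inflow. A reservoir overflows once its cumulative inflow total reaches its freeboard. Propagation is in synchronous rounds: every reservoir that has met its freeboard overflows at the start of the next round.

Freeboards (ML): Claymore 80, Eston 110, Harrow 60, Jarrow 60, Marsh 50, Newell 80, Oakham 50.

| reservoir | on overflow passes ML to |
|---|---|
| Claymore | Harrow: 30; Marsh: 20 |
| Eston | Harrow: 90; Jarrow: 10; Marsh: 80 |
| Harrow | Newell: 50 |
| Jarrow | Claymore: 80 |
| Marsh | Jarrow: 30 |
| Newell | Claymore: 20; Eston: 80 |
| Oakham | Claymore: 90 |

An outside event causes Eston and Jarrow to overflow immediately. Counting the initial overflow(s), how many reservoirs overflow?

Round 1 — Eston, Jarrow overflow (initial).
  Claymore: +80 → 80 ≥ 80
  Harrow: +90 → 90 ≥ 60
  Marsh: +80 → 80 ≥ 50
Round 2 — Claymore, Harrow, Marsh overflow.
  Newell: +50 → 50 < 80
No further overflows.

5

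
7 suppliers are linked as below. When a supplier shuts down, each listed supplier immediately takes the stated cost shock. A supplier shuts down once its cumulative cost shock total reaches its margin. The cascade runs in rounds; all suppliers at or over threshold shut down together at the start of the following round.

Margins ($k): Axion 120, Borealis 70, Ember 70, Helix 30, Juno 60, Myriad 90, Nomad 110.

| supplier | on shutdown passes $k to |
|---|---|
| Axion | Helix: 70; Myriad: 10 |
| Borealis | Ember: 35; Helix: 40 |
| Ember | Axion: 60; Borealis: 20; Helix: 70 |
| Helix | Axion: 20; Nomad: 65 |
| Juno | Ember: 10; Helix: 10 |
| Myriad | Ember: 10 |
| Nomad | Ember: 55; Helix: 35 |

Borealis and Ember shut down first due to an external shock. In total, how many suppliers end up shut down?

Round 1 — Borealis, Ember shut down (initial).
  Axion: +60 → 60 < 120
  Helix: +40+70 → 110 ≥ 30
Round 2 — Helix shuts down.
  Axion: +20 → 80 < 120
  Nomad: +65 → 65 < 110
No further shutdowns.

3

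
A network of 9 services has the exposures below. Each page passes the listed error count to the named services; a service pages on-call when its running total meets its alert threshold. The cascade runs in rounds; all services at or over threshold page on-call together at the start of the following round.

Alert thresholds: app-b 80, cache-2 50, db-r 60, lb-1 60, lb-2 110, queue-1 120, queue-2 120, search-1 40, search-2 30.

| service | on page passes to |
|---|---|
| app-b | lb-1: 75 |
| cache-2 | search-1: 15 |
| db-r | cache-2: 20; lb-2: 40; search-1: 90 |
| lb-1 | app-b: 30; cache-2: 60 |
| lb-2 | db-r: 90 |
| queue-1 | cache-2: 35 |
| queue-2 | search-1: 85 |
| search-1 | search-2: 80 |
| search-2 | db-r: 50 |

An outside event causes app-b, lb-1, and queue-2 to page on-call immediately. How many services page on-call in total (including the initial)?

6

Round 1 — app-b, lb-1, queue-2 page on-call (initial).
  cache-2: +60 → 60 ≥ 50
  search-1: +85 → 85 ≥ 40
Round 2 — cache-2, search-1 page on-call.
  search-2: +80 → 80 ≥ 30
Round 3 — search-2 pages on-call.
  db-r: +50 → 50 < 60
No further pages.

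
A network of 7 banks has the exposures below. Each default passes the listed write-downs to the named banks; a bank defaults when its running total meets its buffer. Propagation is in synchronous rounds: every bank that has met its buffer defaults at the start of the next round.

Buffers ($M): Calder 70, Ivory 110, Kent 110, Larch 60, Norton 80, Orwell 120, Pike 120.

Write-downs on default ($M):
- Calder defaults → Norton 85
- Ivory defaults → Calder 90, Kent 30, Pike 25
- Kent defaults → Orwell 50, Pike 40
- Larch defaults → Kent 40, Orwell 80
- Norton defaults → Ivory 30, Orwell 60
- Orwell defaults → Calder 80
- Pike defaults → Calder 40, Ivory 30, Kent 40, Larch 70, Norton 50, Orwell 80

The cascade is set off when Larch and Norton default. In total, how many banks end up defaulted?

4

Round 1 — Larch, Norton default (initial).
  Ivory: +30 → 30 < 110
  Kent: +40 → 40 < 110
  Orwell: +80+60 → 140 ≥ 120
Round 2 — Orwell defaults.
  Calder: +80 → 80 ≥ 70
Round 3 — Calder defaults.
No further defaults.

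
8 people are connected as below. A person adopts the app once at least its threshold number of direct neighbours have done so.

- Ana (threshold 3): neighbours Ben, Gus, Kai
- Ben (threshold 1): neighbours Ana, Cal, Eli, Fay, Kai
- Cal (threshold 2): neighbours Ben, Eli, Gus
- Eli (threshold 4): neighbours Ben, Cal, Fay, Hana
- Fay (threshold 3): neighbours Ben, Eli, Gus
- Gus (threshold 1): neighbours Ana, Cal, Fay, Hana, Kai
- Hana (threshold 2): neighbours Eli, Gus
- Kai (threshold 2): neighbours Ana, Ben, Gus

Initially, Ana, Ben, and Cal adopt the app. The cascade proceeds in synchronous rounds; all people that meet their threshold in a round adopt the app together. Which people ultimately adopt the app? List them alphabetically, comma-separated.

Ana, Ben, Cal, Gus, Kai

Round 1 — Ana, Ben, Cal adopt the app (initial).
Round 2 — checking thresholds:
  Eli: 2 of 4 neighbours < 4, below threshold.
  Fay: 1 of 3 neighbours < 3, below threshold.
  Gus: 2 of 5 neighbours ≥ 1, adopts the app.
  Kai: 2 of 3 neighbours ≥ 2, adopts the app.
Round 3 — no new adoptions; cascade stops.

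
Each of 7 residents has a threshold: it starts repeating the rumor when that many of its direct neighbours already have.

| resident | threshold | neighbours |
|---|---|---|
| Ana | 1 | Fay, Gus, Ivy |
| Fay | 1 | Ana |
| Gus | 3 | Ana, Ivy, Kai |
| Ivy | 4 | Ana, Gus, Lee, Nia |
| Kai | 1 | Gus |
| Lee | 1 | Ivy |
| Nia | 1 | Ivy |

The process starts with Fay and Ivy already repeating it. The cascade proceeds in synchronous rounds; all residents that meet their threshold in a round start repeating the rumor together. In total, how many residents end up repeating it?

5

Round 1 — Fay, Ivy start repeating the rumor (initial).
Round 2 — checking thresholds:
  Ana: 2 of 3 neighbours ≥ 1, starts repeating the rumor.
  Gus: 1 of 3 neighbours < 3, below threshold.
  Lee: 1 of 1 neighbours ≥ 1, starts repeating the rumor.
  Nia: 1 of 1 neighbours ≥ 1, starts repeating the rumor.
Round 3 — no new spreads; cascade stops.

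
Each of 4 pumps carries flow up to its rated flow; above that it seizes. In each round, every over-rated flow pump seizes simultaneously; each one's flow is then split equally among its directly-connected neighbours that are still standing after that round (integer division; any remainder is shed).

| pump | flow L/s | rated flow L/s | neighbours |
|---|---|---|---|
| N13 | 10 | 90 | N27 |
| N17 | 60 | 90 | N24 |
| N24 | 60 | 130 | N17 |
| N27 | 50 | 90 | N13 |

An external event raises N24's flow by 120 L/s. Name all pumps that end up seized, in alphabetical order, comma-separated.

N17, N24

Round 1 — N24 at 180 > 130. N24 seizes.
  N24 sheds 180 L/s to N17: 180 each.
    N17: 60+180 = 240 > 90
Round 2 — N17 seizes.
  N17 sheds 240 L/s: no online neighbours, lost.
No further seizures.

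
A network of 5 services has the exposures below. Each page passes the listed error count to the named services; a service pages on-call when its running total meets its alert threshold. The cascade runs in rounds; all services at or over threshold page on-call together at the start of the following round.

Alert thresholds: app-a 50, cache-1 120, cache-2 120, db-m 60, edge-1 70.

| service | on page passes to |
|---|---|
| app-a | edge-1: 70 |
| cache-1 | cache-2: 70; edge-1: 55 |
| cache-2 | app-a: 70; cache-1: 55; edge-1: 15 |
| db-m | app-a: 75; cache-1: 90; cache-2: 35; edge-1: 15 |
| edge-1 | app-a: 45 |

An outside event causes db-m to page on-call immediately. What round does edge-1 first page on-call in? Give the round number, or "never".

3

Round 1 — db-m pages on-call (initial).
  app-a: +75 → 75 ≥ 50
  cache-1: +90 → 90 < 120
  cache-2: +35 → 35 < 120
  edge-1: +15 → 15 < 70
Round 2 — app-a pages on-call.
  edge-1: +70 → 85 ≥ 70
Round 3 — edge-1 pages on-call.
No further pages.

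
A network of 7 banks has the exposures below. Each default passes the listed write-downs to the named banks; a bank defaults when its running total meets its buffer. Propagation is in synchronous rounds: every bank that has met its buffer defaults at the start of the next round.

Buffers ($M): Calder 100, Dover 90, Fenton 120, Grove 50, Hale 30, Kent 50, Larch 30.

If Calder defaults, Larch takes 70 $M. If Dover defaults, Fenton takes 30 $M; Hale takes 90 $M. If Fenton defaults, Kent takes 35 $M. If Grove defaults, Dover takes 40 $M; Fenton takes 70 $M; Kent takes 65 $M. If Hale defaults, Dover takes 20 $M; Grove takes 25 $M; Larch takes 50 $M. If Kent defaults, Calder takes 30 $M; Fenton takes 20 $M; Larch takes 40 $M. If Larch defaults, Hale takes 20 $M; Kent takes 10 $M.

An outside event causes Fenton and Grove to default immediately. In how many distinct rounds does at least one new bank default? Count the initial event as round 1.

Round 1 — Fenton, Grove default (initial).
  Dover: +40 → 40 < 90
  Kent: +35+65 → 100 ≥ 50
Round 2 — Kent defaults.
  Calder: +30 → 30 < 100
  Larch: +40 → 40 ≥ 30
Round 3 — Larch defaults.
  Hale: +20 → 20 < 30
No further defaults.

3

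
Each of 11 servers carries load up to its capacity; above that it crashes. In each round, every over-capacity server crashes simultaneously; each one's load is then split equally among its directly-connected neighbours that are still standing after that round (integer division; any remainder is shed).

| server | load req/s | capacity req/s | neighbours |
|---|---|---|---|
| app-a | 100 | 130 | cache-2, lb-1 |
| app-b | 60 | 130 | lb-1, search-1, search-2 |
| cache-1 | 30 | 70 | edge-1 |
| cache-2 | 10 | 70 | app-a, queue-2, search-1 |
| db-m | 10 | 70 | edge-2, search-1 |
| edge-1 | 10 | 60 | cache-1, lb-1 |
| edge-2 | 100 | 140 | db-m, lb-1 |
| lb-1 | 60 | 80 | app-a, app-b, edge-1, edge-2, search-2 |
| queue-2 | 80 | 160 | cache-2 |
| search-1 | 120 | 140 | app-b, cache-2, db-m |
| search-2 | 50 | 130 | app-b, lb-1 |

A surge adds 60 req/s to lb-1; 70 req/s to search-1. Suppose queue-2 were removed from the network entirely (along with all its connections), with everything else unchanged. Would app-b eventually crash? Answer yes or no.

With queue-2 removed:
Round 1 — lb-1 at 120 > 80; search-1 at 190 > 140. lb-1, search-1 crash.
  lb-1 sheds 120 req/s to app-a, app-b, edge-1, edge-2, search-2: 24 each.
    app-a: 100+24 = 124 ≤ 130
    app-b: 60+24 = 84 ≤ 130
    edge-1: 10+24 = 34 ≤ 60
    edge-2: 100+24 = 124 ≤ 140
    search-2: 50+24 = 74 ≤ 130
  search-1 sheds 190 req/s to app-b, cache-2, db-m: 63 each (1 lost).
    app-b: 84+63 = 147 > 130
    cache-2: 10+63 = 73 > 70
    db-m: 10+63 = 73 > 70
Round 2 — app-b, cache-2, db-m crash.
  app-b sheds 147 req/s to search-2: 147 each.
    search-2: 74+147 = 221 > 130
  cache-2 sheds 73 req/s to app-a: 73 each.
    app-a: 124+73 = 197 > 130
  db-m sheds 73 req/s to edge-2: 73 each.
    edge-2: 124+73 = 197 > 140
Round 3 — app-a, edge-2, search-2 crash.
  app-a sheds 197 req/s: no online neighbours, lost.
  edge-2 sheds 197 req/s: no online neighbours, lost.
  search-2 sheds 221 req/s: no online neighbours, lost.
No further crashes.

yes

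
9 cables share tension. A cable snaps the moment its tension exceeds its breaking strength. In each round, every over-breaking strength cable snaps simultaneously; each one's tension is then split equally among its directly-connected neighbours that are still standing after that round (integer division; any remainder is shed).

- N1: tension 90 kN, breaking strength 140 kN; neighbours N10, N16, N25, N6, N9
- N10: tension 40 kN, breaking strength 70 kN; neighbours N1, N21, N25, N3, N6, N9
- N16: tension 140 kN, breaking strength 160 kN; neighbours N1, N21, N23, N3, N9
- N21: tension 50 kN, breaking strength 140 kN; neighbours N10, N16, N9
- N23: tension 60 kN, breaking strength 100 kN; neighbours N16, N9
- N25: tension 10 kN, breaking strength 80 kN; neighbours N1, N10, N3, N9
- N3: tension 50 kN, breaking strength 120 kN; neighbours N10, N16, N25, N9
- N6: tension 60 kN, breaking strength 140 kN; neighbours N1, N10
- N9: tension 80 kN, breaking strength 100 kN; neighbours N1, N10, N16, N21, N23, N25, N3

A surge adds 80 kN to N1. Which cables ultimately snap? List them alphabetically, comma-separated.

Round 1 — N1 at 170 > 140. N1 snaps.
  N1 sheds 170 kN to N10, N16, N25, N6, N9: 34 each.
    N10: 40+34 = 74 > 70
    N16: 140+34 = 174 > 160
    N25: 10+34 = 44 ≤ 80
    N6: 60+34 = 94 ≤ 140
    N9: 80+34 = 114 > 100
Round 2 — N10, N16, N9 snap.
  N10 sheds 74 kN to N21, N25, N3, N6: 18 each (2 lost).
    N21: 50+18 = 68 ≤ 140
    N25: 44+18 = 62 ≤ 80
    N3: 50+18 = 68 ≤ 120
    N6: 94+18 = 112 ≤ 140
  N16 sheds 174 kN to N21, N23, N3: 58 each.
    N21: 68+58 = 126 ≤ 140
    N23: 60+58 = 118 > 100
    N3: 68+58 = 126 > 120
  N9 sheds 114 kN to N21, N23, N25, N3: 28 each (2 lost).
    N21: 126+28 = 154 > 140
    N23: 118+28 = 146 > 100
    N25: 62+28 = 90 > 80
    N3: 126+28 = 154 > 120
Round 3 — N21, N23, N25, N3 snap.
  N21 sheds 154 kN: no online neighbours, lost.
  N23 sheds 146 kN: no online neighbours, lost.
  N25 sheds 90 kN: no online neighbours, lost.
  N3 sheds 154 kN: no online neighbours, lost.
No further breaks.

N1, N10, N16, N21, N23, N25, N3, N9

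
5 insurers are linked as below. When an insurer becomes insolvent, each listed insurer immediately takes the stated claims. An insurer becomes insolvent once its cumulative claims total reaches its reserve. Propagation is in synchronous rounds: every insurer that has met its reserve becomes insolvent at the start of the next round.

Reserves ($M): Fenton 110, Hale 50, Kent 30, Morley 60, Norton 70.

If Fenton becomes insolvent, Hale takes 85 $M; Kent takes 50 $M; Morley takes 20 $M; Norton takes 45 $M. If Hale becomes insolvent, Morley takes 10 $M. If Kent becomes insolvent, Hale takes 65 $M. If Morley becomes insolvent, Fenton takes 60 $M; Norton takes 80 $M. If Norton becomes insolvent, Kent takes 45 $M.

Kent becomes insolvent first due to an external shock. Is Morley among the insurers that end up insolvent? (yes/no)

no

Round 1 — Kent becomes insolvent (initial).
  Hale: +65 → 65 ≥ 50
Round 2 — Hale becomes insolvent.
  Morley: +10 → 10 < 60
No further insolvencies.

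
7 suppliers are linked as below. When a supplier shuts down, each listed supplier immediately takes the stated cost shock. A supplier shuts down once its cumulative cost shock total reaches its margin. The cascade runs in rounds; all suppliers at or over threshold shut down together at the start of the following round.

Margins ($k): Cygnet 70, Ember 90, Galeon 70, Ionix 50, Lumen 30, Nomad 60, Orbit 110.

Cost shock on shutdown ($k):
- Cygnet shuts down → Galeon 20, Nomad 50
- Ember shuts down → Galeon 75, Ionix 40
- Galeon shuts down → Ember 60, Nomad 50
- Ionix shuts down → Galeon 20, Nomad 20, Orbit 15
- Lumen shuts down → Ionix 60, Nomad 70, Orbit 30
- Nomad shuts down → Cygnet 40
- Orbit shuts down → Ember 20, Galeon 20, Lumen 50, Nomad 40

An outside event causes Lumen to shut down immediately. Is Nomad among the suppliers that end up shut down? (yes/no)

yes

Round 1 — Lumen shuts down (initial).
  Ionix: +60 → 60 ≥ 50
  Nomad: +70 → 70 ≥ 60
  Orbit: +30 → 30 < 110
Round 2 — Ionix, Nomad shut down.
  Cygnet: +40 → 40 < 70
  Galeon: +20 → 20 < 70
  Orbit: +15 → 45 < 110
No further shutdowns.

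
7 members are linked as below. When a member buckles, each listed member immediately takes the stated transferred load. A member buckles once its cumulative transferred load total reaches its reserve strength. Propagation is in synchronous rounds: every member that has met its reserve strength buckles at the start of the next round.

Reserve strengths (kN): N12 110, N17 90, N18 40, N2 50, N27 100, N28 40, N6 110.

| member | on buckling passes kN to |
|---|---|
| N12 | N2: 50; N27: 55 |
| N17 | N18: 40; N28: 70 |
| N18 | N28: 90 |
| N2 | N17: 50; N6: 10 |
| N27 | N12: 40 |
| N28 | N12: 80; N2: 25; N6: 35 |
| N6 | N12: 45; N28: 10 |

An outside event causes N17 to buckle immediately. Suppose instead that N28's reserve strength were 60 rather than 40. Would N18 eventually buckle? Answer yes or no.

yes

With N28's reserve strength at 60:
Round 1 — N17 buckles (initial).
  N18: +40 → 40 ≥ 40
  N28: +70 → 70 ≥ 60
Round 2 — N18, N28 buckle.
  N12: +80 → 80 < 110
  N2: +25 → 25 < 50
  N6: +35 → 35 < 110
No further bucklings.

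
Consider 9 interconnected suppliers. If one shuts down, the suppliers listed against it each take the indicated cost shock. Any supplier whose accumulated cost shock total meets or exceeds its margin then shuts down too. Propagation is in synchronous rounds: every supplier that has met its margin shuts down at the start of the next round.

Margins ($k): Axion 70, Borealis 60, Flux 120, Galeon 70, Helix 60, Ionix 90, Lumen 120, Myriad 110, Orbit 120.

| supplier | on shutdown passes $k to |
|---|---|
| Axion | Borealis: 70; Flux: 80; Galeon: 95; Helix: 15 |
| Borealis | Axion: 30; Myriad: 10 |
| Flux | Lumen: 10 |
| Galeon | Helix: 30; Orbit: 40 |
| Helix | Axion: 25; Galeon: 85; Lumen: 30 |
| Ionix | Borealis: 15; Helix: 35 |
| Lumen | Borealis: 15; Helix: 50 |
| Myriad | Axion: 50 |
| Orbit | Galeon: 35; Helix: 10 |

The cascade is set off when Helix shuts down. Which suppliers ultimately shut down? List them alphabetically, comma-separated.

Galeon, Helix

Round 1 — Helix shuts down (initial).
  Axion: +25 → 25 < 70
  Galeon: +85 → 85 ≥ 70
  Lumen: +30 → 30 < 120
Round 2 — Galeon shuts down.
  Orbit: +40 → 40 < 120
No further shutdowns.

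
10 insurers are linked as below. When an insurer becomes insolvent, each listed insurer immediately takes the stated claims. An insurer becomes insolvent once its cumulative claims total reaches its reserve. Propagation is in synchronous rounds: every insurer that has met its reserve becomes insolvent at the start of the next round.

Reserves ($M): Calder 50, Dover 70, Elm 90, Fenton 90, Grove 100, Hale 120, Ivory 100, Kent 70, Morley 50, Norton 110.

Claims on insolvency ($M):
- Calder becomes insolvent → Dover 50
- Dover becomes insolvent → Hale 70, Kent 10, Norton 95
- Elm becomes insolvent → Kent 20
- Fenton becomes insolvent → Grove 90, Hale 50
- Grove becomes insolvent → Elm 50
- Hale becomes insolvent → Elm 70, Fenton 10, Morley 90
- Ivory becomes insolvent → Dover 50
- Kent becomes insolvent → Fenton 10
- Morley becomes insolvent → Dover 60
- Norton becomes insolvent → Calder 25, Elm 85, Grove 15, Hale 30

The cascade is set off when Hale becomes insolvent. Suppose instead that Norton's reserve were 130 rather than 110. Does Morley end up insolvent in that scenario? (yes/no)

With Norton's reserve at 130:
Round 1 — Hale becomes insolvent (initial).
  Elm: +70 → 70 < 90
  Fenton: +10 → 10 < 90
  Morley: +90 → 90 ≥ 50
Round 2 — Morley becomes insolvent.
  Dover: +60 → 60 < 70
No further insolvencies.

yes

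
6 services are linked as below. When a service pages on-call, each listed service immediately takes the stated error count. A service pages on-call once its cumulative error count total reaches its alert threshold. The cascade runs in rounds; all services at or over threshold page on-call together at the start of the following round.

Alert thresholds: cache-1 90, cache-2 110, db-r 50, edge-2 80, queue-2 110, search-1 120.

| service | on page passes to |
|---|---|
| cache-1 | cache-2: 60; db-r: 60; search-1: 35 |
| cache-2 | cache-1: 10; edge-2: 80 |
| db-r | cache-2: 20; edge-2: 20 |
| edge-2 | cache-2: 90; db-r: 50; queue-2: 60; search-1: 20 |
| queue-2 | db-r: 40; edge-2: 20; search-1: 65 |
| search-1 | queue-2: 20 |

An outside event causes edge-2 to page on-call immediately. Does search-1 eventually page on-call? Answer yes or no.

Round 1 — edge-2 pages on-call (initial).
  cache-2: +90 → 90 < 110
  db-r: +50 → 50 ≥ 50
  queue-2: +60 → 60 < 110
  search-1: +20 → 20 < 120
Round 2 — db-r pages on-call.
  cache-2: +20 → 110 ≥ 110
Round 3 — cache-2 pages on-call.
  cache-1: +10 → 10 < 90
No further pages.

no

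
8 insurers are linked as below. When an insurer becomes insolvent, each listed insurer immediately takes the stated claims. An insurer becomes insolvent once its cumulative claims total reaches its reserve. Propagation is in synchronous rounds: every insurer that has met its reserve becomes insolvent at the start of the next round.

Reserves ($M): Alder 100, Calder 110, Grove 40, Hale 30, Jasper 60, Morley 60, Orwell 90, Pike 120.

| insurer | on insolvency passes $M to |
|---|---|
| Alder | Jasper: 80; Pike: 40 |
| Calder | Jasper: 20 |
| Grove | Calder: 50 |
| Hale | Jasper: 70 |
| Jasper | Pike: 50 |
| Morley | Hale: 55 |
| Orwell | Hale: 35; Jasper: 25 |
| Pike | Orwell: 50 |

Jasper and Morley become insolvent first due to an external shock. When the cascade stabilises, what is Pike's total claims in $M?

50

Round 1 — Jasper, Morley become insolvent (initial).
  Hale: +55 → 55 ≥ 30
  Pike: +50 → 50 < 120
Round 2 — Hale becomes insolvent.
No further insolvencies.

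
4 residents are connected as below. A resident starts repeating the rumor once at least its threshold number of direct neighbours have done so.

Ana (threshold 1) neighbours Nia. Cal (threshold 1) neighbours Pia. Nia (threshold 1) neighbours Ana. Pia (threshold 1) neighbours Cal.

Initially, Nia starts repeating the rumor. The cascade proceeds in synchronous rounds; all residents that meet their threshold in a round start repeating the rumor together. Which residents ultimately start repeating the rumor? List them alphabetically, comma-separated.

Round 1 — Nia starts repeating the rumor (initial).
Round 2 — checking thresholds:
  Ana: 1 of 1 neighbours ≥ 1, starts repeating the rumor.
Round 3 — no new spreads; cascade stops.

Ana, Nia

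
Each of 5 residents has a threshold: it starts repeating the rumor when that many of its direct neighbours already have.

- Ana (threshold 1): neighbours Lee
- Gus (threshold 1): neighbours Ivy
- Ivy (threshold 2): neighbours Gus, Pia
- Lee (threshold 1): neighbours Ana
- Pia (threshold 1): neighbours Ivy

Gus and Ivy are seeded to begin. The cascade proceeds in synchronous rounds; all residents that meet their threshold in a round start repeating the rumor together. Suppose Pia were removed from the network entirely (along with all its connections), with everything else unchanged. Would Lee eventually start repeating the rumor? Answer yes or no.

With Pia removed:
Round 1 — Gus, Ivy start repeating the rumor (initial).
Round 2 — no new spreads; cascade stops.

no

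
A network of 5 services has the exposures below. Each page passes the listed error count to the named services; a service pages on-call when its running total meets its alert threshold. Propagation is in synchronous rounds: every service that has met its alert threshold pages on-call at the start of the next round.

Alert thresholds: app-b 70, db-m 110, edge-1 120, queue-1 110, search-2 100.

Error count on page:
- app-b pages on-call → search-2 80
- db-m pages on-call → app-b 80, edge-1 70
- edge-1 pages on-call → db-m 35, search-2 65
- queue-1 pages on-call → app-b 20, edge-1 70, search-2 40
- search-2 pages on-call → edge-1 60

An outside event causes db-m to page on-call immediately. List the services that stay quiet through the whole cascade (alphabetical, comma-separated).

Round 1 — db-m pages on-call (initial).
  app-b: +80 → 80 ≥ 70
  edge-1: +70 → 70 < 120
Round 2 — app-b pages on-call.
  search-2: +80 → 80 < 100
No further pages.

edge-1, queue-1, search-2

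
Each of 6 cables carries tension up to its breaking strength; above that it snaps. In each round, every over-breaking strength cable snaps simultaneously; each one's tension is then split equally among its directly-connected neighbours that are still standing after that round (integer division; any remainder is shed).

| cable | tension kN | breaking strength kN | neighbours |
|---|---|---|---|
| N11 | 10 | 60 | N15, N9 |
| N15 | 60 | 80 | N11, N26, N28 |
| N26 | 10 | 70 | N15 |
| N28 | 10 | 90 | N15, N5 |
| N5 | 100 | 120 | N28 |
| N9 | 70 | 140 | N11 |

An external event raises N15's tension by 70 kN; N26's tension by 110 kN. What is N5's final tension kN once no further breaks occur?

Round 1 — N15 at 130 > 80; N26 at 120 > 70. N15, N26 snap.
  N15 sheds 130 kN to N11, N28: 65 each.
    N11: 10+65 = 75 > 60
    N28: 10+65 = 75 ≤ 90
  N26 sheds 120 kN: no online neighbours, lost.
Round 2 — N11 snaps.
  N11 sheds 75 kN to N9: 75 each.
    N9: 70+75 = 145 > 140
Round 3 — N9 snaps.
  N9 sheds 145 kN: no online neighbours, lost.
No further breaks.

100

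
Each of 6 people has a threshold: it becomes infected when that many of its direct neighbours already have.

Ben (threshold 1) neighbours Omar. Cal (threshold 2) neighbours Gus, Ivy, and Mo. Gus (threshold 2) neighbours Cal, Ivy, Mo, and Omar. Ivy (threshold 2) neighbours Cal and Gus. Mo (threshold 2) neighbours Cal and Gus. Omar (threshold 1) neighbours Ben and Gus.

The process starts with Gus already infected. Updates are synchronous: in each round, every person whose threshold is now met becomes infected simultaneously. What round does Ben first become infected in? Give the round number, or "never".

Round 1 — Gus becomes infected (initial).
Round 2 — checking thresholds:
  Cal: 1 of 3 neighbours < 2, below threshold.
  Ivy: 1 of 2 neighbours < 2, below threshold.
  Mo: 1 of 2 neighbours < 2, below threshold.
  Omar: 1 of 2 neighbours ≥ 1, becomes infected.
Round 3 — checking thresholds:
  Ben: 1 of 1 neighbours ≥ 1, becomes infected.
  Cal: 1 of 3 neighbours < 2, below threshold.
  Ivy: 1 of 2 neighbours < 2, below threshold.
  Mo: 1 of 2 neighbours < 2, below threshold.
Round 4 — no new infections; cascade stops.

3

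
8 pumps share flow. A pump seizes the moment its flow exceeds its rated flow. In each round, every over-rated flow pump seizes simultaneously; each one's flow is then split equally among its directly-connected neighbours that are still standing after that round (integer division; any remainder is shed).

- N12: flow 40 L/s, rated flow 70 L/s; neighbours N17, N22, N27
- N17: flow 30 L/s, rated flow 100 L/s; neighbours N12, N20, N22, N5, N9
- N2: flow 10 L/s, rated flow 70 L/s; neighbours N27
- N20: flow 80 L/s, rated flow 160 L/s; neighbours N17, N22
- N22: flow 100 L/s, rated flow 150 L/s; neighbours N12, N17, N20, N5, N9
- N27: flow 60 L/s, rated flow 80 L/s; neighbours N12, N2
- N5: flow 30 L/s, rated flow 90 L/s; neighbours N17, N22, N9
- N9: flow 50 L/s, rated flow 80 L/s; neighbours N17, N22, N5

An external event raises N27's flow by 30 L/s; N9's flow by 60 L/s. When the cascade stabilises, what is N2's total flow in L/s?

Round 1 — N27 at 90 > 80; N9 at 110 > 80. N27, N9 seize.
  N27 sheds 90 L/s to N12, N2: 45 each.
    N12: 40+45 = 85 > 70
    N2: 10+45 = 55 ≤ 70
  N9 sheds 110 L/s to N17, N22, N5: 36 each (2 lost).
    N17: 30+36 = 66 ≤ 100
    N22: 100+36 = 136 ≤ 150
    N5: 30+36 = 66 ≤ 90
Round 2 — N12 seizes.
  N12 sheds 85 L/s to N17, N22: 42 each (1 lost).
    N17: 66+42 = 108 > 100
    N22: 136+42 = 178 > 150
Round 3 — N17, N22 seize.
  N17 sheds 108 L/s to N20, N5: 54 each.
    N20: 80+54 = 134 ≤ 160
    N5: 66+54 = 120 > 90
  N22 sheds 178 L/s to N20, N5: 89 each.
    N20: 134+89 = 223 > 160
    N5: 120+89 = 209 > 90
Round 4 — N20, N5 seize.
  N20 sheds 223 L/s: no online neighbours, lost.
  N5 sheds 209 L/s: no online neighbours, lost.
No further seizures.

55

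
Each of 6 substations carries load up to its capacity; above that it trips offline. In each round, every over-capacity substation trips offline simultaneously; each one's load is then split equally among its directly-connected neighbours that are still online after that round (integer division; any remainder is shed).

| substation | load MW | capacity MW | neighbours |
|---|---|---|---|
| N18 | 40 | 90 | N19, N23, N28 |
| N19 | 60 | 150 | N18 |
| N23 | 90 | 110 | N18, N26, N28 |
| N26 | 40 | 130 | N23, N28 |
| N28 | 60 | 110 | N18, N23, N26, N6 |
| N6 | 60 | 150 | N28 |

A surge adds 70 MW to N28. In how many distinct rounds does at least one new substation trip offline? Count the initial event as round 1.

4

Round 1 — N28 at 130 > 110. N28 trips offline.
  N28 sheds 130 MW to N18, N23, N26, N6: 32 each (2 lost).
    N18: 40+32 = 72 ≤ 90
    N23: 90+32 = 122 > 110
    N26: 40+32 = 72 ≤ 130
    N6: 60+32 = 92 ≤ 150
Round 2 — N23 trips offline.
  N23 sheds 122 MW to N18, N26: 61 each.
    N18: 72+61 = 133 > 90
    N26: 72+61 = 133 > 130
Round 3 — N18, N26 trip offline.
  N18 sheds 133 MW to N19: 133 each.
    N19: 60+133 = 193 > 150
  N26 sheds 133 MW: no online neighbours, lost.
Round 4 — N19 trips offline.
  N19 sheds 193 MW: no online neighbours, lost.
No further trips.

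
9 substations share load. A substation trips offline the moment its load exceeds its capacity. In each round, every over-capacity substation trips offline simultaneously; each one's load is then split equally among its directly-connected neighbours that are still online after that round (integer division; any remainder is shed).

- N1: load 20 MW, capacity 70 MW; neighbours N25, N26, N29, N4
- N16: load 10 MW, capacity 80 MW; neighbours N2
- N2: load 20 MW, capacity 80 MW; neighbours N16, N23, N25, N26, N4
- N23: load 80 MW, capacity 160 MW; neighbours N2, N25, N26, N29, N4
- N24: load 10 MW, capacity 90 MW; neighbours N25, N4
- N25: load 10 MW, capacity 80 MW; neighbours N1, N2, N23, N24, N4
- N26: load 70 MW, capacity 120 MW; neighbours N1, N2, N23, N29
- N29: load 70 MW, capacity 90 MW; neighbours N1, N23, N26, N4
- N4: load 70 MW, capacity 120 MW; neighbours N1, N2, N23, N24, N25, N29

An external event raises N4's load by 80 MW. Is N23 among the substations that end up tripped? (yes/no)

yes

Round 1 — N4 at 150 > 120. N4 trips offline.
  N4 sheds 150 MW to N1, N2, N23, N24, N25, N29: 25 each.
    N1: 20+25 = 45 ≤ 70
    N2: 20+25 = 45 ≤ 80
    N23: 80+25 = 105 ≤ 160
    N24: 10+25 = 35 ≤ 90
    N25: 10+25 = 35 ≤ 80
    N29: 70+25 = 95 > 90
Round 2 — N29 trips offline.
  N29 sheds 95 MW to N1, N23, N26: 31 each (2 lost).
    N1: 45+31 = 76 > 70
    N23: 105+31 = 136 ≤ 160
    N26: 70+31 = 101 ≤ 120
Round 3 — N1 trips offline.
  N1 sheds 76 MW to N25, N26: 38 each.
    N25: 35+38 = 73 ≤ 80
    N26: 101+38 = 139 > 120
Round 4 — N26 trips offline.
  N26 sheds 139 MW to N2, N23: 69 each (1 lost).
    N2: 45+69 = 114 > 80
    N23: 136+69 = 205 > 160
Round 5 — N2, N23 trip offline.
  N2 sheds 114 MW to N16, N25: 57 each.
    N16: 10+57 = 67 ≤ 80
    N25: 73+57 = 130 > 80
  N23 sheds 205 MW to N25: 205 each.
    N25: 130+205 = 335 > 80
Round 6 — N25 trips offline.
  N25 sheds 335 MW to N24: 335 each.
    N24: 35+335 = 370 > 90
Round 7 — N24 trips offline.
  N24 sheds 370 MW: no online neighbours, lost.
No further trips.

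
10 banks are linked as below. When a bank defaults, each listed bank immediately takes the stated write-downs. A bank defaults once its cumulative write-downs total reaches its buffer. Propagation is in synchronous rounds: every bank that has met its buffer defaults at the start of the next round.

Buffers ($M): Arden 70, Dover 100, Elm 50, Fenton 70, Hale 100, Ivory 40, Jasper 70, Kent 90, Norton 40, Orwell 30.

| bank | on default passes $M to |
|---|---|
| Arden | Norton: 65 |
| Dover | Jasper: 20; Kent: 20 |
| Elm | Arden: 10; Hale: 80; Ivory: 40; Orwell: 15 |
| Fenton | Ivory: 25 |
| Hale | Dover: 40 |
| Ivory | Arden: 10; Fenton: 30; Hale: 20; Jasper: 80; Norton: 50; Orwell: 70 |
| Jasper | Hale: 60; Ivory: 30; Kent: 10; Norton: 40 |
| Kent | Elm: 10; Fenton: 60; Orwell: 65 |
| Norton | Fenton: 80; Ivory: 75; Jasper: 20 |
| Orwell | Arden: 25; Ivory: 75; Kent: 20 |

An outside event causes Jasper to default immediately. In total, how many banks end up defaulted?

Round 1 — Jasper defaults (initial).
  Hale: +60 → 60 < 100
  Ivory: +30 → 30 < 40
  Kent: +10 → 10 < 90
  Norton: +40 → 40 ≥ 40
Round 2 — Norton defaults.
  Fenton: +80 → 80 ≥ 70
  Ivory: +75 → 105 ≥ 40
Round 3 — Fenton, Ivory default.
  Arden: +10 → 10 < 70
  Hale: +20 → 80 < 100
  Orwell: +70 → 70 ≥ 30
Round 4 — Orwell defaults.
  Arden: +25 → 35 < 70
  Kent: +20 → 30 < 90
No further defaults.

5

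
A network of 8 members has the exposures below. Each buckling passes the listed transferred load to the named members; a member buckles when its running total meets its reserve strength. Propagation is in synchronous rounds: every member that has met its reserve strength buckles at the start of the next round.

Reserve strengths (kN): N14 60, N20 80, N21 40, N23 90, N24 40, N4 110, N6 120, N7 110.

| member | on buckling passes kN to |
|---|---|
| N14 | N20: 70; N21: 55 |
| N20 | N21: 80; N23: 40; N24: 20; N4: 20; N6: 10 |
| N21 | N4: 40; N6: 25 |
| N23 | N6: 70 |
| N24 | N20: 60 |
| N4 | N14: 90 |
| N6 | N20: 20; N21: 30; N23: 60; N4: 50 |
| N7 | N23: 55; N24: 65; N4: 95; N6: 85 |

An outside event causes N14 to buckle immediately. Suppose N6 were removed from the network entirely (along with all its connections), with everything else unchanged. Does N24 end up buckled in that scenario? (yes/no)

no

With N6 removed:
Round 1 — N14 buckles (initial).
  N20: +70 → 70 < 80
  N21: +55 → 55 ≥ 40
Round 2 — N21 buckles.
  N4: +40 → 40 < 110
No further bucklings.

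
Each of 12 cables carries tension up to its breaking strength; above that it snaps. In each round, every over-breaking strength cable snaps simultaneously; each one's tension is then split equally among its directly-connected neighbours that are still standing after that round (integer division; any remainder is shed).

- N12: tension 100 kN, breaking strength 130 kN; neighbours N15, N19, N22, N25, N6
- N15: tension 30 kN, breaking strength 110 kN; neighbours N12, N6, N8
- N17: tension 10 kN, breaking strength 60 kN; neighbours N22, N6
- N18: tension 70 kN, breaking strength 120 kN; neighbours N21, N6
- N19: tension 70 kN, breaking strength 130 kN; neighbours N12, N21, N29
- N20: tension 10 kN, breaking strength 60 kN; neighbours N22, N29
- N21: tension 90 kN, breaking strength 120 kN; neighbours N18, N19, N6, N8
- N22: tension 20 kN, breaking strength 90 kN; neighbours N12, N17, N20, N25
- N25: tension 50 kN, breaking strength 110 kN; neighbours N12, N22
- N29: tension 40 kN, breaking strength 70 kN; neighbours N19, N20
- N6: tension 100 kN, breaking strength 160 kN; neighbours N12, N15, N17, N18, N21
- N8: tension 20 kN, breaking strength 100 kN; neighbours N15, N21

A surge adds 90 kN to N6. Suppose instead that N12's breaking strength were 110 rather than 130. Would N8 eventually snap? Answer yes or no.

With N12's breaking strength at 110:
Round 1 — N6 at 190 > 160. N6 snaps.
  N6 sheds 190 kN to N12, N15, N17, N18, N21: 38 each.
    N12: 100+38 = 138 > 110
    N15: 30+38 = 68 ≤ 110
    N17: 10+38 = 48 ≤ 60
    N18: 70+38 = 108 ≤ 120
    N21: 90+38 = 128 > 120
Round 2 — N12, N21 snap.
  N12 sheds 138 kN to N15, N19, N22, N25: 34 each (2 lost).
    N15: 68+34 = 102 ≤ 110
    N19: 70+34 = 104 ≤ 130
    N22: 20+34 = 54 ≤ 90
    N25: 50+34 = 84 ≤ 110
  N21 sheds 128 kN to N18, N19, N8: 42 each (2 lost).
    N18: 108+42 = 150 > 120
    N19: 104+42 = 146 > 130
    N8: 20+42 = 62 ≤ 100
Round 3 — N18, N19 snap.
  N18 sheds 150 kN: no online neighbours, lost.
  N19 sheds 146 kN to N29: 146 each.
    N29: 40+146 = 186 > 70
Round 4 — N29 snaps.
  N29 sheds 186 kN to N20: 186 each.
    N20: 10+186 = 196 > 60
Round 5 — N20 snaps.
  N20 sheds 196 kN to N22: 196 each.
    N22: 54+196 = 250 > 90
Round 6 — N22 snaps.
  N22 sheds 250 kN to N17, N25: 125 each.
    N17: 48+125 = 173 > 60
    N25: 84+125 = 209 > 110
Round 7 — N17, N25 snap.
  N17 sheds 173 kN: no online neighbours, lost.
  N25 sheds 209 kN: no online neighbours, lost.
No further breaks.

no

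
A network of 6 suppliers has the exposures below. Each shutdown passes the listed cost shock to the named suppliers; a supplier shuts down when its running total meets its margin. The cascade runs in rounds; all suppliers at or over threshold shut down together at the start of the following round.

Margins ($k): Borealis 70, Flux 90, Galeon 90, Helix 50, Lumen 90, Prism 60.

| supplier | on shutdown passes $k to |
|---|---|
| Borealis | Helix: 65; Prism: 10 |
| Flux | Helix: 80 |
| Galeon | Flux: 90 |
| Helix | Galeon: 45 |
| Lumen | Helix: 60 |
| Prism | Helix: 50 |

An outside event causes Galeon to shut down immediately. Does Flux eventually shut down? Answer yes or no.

Round 1 — Galeon shuts down (initial).
  Flux: +90 → 90 ≥ 90
Round 2 — Flux shuts down.
  Helix: +80 → 80 ≥ 50
Round 3 — Helix shuts down.
No further shutdowns.

yes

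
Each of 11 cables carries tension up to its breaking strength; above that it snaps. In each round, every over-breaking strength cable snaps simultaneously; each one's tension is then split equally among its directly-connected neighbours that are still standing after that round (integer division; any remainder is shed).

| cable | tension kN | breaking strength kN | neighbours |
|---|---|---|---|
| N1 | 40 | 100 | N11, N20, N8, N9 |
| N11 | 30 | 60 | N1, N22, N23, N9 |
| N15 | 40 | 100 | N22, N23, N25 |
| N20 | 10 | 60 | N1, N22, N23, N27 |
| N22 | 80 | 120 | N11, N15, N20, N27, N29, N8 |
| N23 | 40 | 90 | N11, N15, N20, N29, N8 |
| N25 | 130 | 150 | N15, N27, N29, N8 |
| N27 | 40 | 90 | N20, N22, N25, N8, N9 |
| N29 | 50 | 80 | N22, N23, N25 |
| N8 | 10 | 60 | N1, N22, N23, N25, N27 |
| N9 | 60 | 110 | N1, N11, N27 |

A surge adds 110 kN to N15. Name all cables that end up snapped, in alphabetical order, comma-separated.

N1, N11, N15, N20, N22, N23, N25, N27, N29, N8, N9

Round 1 — N15 at 150 > 100. N15 snaps.
  N15 sheds 150 kN to N22, N23, N25: 50 each.
    N22: 80+50 = 130 > 120
    N23: 40+50 = 90 ≤ 90
    N25: 130+50 = 180 > 150
Round 2 — N22, N25 snap.
  N22 sheds 130 kN to N11, N20, N27, N29, N8: 26 each.
    N11: 30+26 = 56 ≤ 60
    N20: 10+26 = 36 ≤ 60
    N27: 40+26 = 66 ≤ 90
    N29: 50+26 = 76 ≤ 80
    N8: 10+26 = 36 ≤ 60
  N25 sheds 180 kN to N27, N29, N8: 60 each.
    N27: 66+60 = 126 > 90
    N29: 76+60 = 136 > 80
    N8: 36+60 = 96 > 60
Round 3 — N27, N29, N8 snap.
  N27 sheds 126 kN to N20, N9: 63 each.
    N20: 36+63 = 99 > 60
    N9: 60+63 = 123 > 110
  N29 sheds 136 kN to N23: 136 each.
    N23: 90+136 = 226 > 90
  N8 sheds 96 kN to N1, N23: 48 each.
    N1: 40+48 = 88 ≤ 100
    N23: 226+48 = 274 > 90
Round 4 — N20, N23, N9 snap.
  N20 sheds 99 kN to N1: 99 each.
    N1: 88+99 = 187 > 100
  N23 sheds 274 kN to N11: 274 each.
    N11: 56+274 = 330 > 60
  N9 sheds 123 kN to N1, N11: 61 each (1 lost).
    N1: 187+61 = 248 > 100
    N11: 330+61 = 391 > 60
Round 5 — N1, N11 snap.
  N1 sheds 248 kN: no online neighbours, lost.
  N11 sheds 391 kN: no online neighbours, lost.
No further breaks.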